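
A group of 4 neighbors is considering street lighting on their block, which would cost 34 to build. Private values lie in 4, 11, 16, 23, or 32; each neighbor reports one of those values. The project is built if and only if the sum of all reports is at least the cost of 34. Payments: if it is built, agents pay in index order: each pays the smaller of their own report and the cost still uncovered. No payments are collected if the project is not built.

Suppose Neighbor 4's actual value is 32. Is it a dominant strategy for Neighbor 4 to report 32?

Check each profile of the others' reports and compare truth against every alternative report.
Others report (4, 4, 32): truth gives 32, best alternative gives 32.
Others report (4, 11, 23): truth gives 32, best alternative gives 32.
Others report (4, 11, 32): truth gives 32, best alternative gives 32.
Others report (4, 16, 16): truth gives 32, best alternative gives 32.
Others report (4, 16, 23): truth gives 32, best alternative gives 32.
Others report (4, 16, 32): truth gives 32, best alternative gives 32.
(Remaining 119 profiles checked similarly; truth is weakly best in each.)
In every case the truthful report is at least as good as any alternative, so it is a dominant strategy.

Yes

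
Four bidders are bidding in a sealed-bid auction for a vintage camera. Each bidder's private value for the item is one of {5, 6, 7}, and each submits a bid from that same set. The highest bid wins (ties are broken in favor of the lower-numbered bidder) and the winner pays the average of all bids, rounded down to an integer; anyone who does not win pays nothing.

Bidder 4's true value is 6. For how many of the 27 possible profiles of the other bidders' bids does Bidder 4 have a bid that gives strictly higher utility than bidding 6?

Others bid (5, 5, 6): truth gives 0; bid 7 gives 1 > 0. Violating.
Others bid (5, 6, 5): truth gives 0; bid 7 gives 1 > 0. Violating.
Others bid (6, 5, 5): truth gives 0; bid 7 gives 1 > 0. Violating.
Others bid (5, 5, 5): truth gives 1; no alternative beats it.
Others bid (5, 5, 7): truth gives 0; no alternative beats it.
(Checking all 27 profiles: 3 have a profitable deviation, 24 do not.)

3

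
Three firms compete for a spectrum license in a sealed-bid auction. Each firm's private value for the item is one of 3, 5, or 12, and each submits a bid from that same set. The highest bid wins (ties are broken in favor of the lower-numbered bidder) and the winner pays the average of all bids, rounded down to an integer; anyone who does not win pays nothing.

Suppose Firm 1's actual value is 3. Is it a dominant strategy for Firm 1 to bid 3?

Check each profile of the others' bids and compare truth against every alternative bid.
Others bid (5, 5): truth gives 0, best alternative gives -2.
Others bid (3, 5): truth gives 0, best alternative gives -1.
Others bid (5, 3): truth gives 0, best alternative gives -1.
Others bid (3, 3): truth gives 0, best alternative gives 0.
Others bid (3, 12): truth gives 0, best alternative gives 0.
Others bid (5, 12): truth gives 0, best alternative gives 0.
(Remaining 3 profiles checked similarly; truth is weakly best in each.)
In every case the truthful bid is at least as good as any alternative, so it is a dominant strategy.

Yes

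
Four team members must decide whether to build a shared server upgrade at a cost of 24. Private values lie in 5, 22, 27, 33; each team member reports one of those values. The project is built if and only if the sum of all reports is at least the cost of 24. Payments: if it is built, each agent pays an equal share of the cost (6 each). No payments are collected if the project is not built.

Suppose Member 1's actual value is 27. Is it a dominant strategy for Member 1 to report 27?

Check each profile of the others' reports and compare truth against every alternative report.
Others report (5, 5, 5): truth gives 21, best alternative gives 21.
Others report (5, 5, 22): truth gives 21, best alternative gives 21.
Others report (5, 5, 27): truth gives 21, best alternative gives 21.
Others report (5, 5, 33): truth gives 21, best alternative gives 21.
Others report (5, 22, 5): truth gives 21, best alternative gives 21.
Others report (5, 22, 22): truth gives 21, best alternative gives 21.
(Remaining 58 profiles checked similarly; truth is weakly best in each.)
In every case the truthful report is at least as good as any alternative, so it is a dominant strategy.

Yes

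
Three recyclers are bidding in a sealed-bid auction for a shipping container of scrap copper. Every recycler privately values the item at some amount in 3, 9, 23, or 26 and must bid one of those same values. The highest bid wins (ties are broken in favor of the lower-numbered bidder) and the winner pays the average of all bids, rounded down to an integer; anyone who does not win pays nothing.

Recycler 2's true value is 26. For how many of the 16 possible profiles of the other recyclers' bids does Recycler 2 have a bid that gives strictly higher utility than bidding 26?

6

Others bid (3, 3): truth gives 16; bid 9 gives 21 > 16. Violating.
Others bid (3, 9): truth gives 14; bid 9 gives 19 > 14. Violating.
Others bid (3, 23): truth gives 9; bid 23 gives 10 > 9. Violating.
Others bid (9, 3): truth gives 14; bid 23 gives 15 > 14. Violating.
Others bid (3, 26): truth gives 8; no alternative beats it.
Others bid (9, 26): truth gives 6; no alternative beats it.
(Checking all 16 profiles: 6 have a profitable deviation, 10 do not.)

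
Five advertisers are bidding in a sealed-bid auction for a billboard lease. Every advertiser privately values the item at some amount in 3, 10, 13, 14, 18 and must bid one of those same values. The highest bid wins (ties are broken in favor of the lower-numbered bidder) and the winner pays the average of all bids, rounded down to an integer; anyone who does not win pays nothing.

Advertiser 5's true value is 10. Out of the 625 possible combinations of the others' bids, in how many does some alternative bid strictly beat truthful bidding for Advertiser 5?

Others bid (3, 3, 3, 10): truth gives 0; bid 13 gives 4 > 0. Violating.
Others bid (3, 3, 3, 13): truth gives 0; bid 14 gives 3 > 0. Violating.
Others bid (3, 3, 3, 14): truth gives 0; bid 18 gives 2 > 0. Violating.
Others bid (3, 3, 10, 3): truth gives 0; bid 13 gives 4 > 0. Violating.
Others bid (3, 3, 3, 3): truth gives 6; no alternative beats it.
Others bid (3, 3, 3, 18): truth gives 0; no alternative beats it.
(Checking all 625 profiles: 52 have a profitable deviation, 573 do not.)

52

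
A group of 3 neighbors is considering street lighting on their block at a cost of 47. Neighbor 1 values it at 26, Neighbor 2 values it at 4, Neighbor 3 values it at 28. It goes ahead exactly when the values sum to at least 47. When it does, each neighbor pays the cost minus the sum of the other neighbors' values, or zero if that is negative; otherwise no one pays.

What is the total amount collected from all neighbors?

32

Total value 58 ≥ cost 47, so it is built.
Neighbor 1: others sum to 32; max(0, 47 - 32) = 15.
Neighbor 2: others sum to 54; max(0, 47 - 54) = 0.
Neighbor 3: others sum to 30; max(0, 47 - 30) = 17.
Total collected = 15 + 0 + 17 = 32.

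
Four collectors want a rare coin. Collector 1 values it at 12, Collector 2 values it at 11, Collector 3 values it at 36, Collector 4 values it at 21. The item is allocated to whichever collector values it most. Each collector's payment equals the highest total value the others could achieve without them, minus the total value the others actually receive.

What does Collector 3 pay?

21

Collector 3 has the highest value and receives the item.
Without Collector 3, the item would go to the next-highest value, 21, so the others could achieve 21.
With Collector 3 present and winning, the others receive nothing, so their total is 0.
Payment = 21 - 0 = 21.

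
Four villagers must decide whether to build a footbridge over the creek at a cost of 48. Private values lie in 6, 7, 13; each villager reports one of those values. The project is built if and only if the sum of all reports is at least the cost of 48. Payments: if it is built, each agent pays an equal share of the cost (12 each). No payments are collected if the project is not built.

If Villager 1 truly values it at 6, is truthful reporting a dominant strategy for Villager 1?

Check each profile of the others' reports and compare truth against every alternative report.
Others report (6, 6, 6): truth gives 0, best alternative gives 0.
Others report (6, 6, 7): truth gives 0, best alternative gives 0.
Others report (6, 6, 13): truth gives 0, best alternative gives 0.
Others report (6, 7, 6): truth gives 0, best alternative gives 0.
Others report (6, 7, 7): truth gives 0, best alternative gives 0.
Others report (6, 7, 13): truth gives 0, best alternative gives 0.
(Remaining 21 profiles checked similarly; truth is weakly best in each.)
In every case the truthful report is at least as good as any alternative, so it is a dominant strategy.

Yes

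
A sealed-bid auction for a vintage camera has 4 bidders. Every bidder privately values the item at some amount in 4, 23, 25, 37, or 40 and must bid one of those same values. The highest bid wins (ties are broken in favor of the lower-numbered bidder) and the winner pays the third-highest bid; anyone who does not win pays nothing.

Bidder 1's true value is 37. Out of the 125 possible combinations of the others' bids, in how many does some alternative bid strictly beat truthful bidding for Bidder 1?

Others bid (4, 4, 40): truth gives 0; bid 40 gives 33 > 0. Violating.
Others bid (4, 23, 40): truth gives 0; bid 40 gives 14 > 0. Violating.
Others bid (4, 25, 40): truth gives 0; bid 40 gives 12 > 0. Violating.
Others bid (4, 40, 4): truth gives 0; bid 40 gives 33 > 0. Violating.
Others bid (4, 4, 4): truth gives 33; no alternative beats it.
Others bid (4, 4, 23): truth gives 33; no alternative beats it.
(Checking all 125 profiles: 27 have a profitable deviation, 98 do not.)

27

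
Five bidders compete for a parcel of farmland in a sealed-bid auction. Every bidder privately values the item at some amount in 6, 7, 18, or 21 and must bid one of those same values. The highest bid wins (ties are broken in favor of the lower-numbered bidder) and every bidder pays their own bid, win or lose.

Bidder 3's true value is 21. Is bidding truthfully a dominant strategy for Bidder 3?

No

Consider the case where Bidder 1 bids 6, Bidder 2 bids 6, Bidder 4 bids 6 and Bidder 5 bids 6.
Truthful bid 21: wins, pays 21, utility 21 - 21 = 0.
Bid 7 instead: wins, pays 7, utility 21 - 7 = 14.
Since 14 > 0, bidding 7 is strictly better here, so truthful bidding is not dominant.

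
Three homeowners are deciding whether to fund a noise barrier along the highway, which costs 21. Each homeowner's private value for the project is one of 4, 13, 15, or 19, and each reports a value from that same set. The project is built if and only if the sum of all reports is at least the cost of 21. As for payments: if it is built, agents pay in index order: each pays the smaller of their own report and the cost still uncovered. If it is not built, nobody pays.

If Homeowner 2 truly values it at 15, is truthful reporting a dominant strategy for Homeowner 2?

No

Consider the case where Homeowner 1 reports 4 and Homeowner 3 reports 4.
Truthful report 15: project built, pays 15, utility 15 - 15 = 0.
Report 13 instead: project built, pays 13, utility 15 - 13 = 2.
Since 2 > 0, reporting 13 is strictly better here, so truthful reporting is not dominant.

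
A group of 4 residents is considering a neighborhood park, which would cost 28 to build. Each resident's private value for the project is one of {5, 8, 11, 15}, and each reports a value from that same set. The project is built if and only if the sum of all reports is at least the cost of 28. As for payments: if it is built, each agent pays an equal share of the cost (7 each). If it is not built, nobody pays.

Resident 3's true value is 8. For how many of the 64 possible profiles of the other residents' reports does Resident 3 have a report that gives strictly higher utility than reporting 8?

Others report (5, 5, 5): truth gives 0; report 15 gives 1 > 0. Violating.
Others report (5, 5, 8): truth gives 0; report 11 gives 1 > 0. Violating.
Others report (5, 8, 5): truth gives 0; report 11 gives 1 > 0. Violating.
Others report (8, 5, 5): truth gives 0; report 11 gives 1 > 0. Violating.
Others report (5, 5, 11): truth gives 1; no alternative beats it.
Others report (5, 5, 15): truth gives 1; no alternative beats it.
(Checking all 64 profiles: 4 have a profitable deviation, 60 do not.)

4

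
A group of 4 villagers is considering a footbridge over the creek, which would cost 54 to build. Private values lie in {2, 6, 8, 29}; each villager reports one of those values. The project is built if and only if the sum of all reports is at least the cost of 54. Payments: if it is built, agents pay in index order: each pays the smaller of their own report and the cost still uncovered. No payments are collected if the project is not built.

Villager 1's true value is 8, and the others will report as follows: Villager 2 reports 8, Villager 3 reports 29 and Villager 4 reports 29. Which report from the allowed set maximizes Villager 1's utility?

2

Report 2: project built, pays 2, utility 8 - 2 = 6.
Report 6: project built, pays 6, utility 8 - 6 = 2.
Report 8: project built, pays 8, utility 8 - 8 = 0.
Report 29: project built, pays 29, utility 8 - 29 = -21.
The best choice is 2 with utility 6.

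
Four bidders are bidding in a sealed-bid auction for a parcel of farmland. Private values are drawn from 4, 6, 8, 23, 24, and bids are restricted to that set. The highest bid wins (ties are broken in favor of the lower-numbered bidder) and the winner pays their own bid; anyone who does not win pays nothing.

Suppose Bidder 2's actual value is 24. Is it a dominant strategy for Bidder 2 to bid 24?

No

Consider the case where Bidder 1 bids 4, Bidder 3 bids 4 and Bidder 4 bids 4.
Truthful bid 24: wins, pays 24, utility 24 - 24 = 0.
Bid 6 instead: wins, pays 6, utility 24 - 6 = 18.
Since 18 > 0, bidding 6 is strictly better here, so truthful bidding is not dominant.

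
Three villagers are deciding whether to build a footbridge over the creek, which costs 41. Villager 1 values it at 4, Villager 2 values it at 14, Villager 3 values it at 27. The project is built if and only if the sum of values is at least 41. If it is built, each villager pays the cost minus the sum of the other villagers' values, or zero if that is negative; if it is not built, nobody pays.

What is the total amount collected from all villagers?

33

Total value 45 ≥ cost 41, so it is built.
Villager 1: others sum to 41; max(0, 41 - 41) = 0.
Villager 2: others sum to 31; max(0, 41 - 31) = 10.
Villager 3: others sum to 18; max(0, 41 - 18) = 23.
Total collected = 0 + 10 + 23 = 33.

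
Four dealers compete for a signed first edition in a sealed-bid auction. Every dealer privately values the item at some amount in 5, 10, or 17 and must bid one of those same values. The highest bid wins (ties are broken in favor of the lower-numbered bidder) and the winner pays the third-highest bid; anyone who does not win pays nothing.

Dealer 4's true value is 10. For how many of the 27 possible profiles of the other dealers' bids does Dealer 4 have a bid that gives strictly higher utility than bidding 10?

3

Others bid (5, 5, 10): truth gives 0; bid 17 gives 5 > 0. Violating.
Others bid (5, 10, 5): truth gives 0; bid 17 gives 5 > 0. Violating.
Others bid (10, 5, 5): truth gives 0; bid 17 gives 5 > 0. Violating.
Others bid (5, 5, 5): truth gives 5; no alternative beats it.
Others bid (5, 5, 17): truth gives 0; no alternative beats it.
(Checking all 27 profiles: 3 have a profitable deviation, 24 do not.)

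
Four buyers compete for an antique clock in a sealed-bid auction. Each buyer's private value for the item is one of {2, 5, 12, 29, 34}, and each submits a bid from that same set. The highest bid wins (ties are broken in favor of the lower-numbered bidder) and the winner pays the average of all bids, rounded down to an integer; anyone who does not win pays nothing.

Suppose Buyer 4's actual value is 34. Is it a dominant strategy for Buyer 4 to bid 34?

Consider the case where Buyer 1 bids 2, Buyer 2 bids 2 and Buyer 3 bids 2.
Truthful bid 34: wins, pays 10, utility 34 - 10 = 24.
Bid 5 instead: wins, pays 2, utility 34 - 2 = 32.
Since 32 > 24, bidding 5 is strictly better here, so truthful bidding is not dominant.

No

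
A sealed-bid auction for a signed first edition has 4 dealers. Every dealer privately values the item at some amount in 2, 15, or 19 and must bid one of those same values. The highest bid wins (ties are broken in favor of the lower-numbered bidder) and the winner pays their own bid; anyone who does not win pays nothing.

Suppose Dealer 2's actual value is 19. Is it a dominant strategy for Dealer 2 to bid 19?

No

Consider the case where Dealer 1 bids 2, Dealer 3 bids 2 and Dealer 4 bids 2.
Truthful bid 19: wins, pays 19, utility 19 - 19 = 0.
Bid 15 instead: wins, pays 15, utility 19 - 15 = 4.
Since 4 > 0, bidding 15 is strictly better here, so truthful bidding is not dominant.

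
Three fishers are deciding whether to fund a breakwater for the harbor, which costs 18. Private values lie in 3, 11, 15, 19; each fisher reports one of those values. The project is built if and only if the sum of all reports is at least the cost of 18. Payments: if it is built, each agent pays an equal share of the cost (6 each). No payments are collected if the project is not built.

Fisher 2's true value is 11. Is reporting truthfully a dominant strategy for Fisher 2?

No

Consider the case where Fisher 1 reports 3 and Fisher 3 reports 3.
Truthful report 11: project not built, utility 0.
Report 15 instead: project built, pays 6, utility 11 - 6 = 5.
Since 5 > 0, reporting 15 is strictly better here, so truthful reporting is not dominant.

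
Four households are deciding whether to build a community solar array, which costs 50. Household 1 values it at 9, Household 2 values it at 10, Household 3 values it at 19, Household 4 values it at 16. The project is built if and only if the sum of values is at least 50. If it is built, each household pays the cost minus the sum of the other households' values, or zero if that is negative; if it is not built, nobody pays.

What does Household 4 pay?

12

Total value 54 ≥ cost 50, so the project is built.
The other households' values sum to 38.
Cost minus that sum is 50 - 38 = 12.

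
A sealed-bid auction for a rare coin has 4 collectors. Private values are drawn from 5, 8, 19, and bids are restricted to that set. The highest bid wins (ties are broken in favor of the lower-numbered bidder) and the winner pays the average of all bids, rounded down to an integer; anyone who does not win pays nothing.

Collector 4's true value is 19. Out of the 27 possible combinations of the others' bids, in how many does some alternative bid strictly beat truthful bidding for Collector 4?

1

Others bid (5, 5, 5): truth gives 11; bid 8 gives 14 > 11. Violating.
Others bid (5, 5, 8): truth gives 10; no alternative beats it.
Others bid (5, 5, 19): truth gives 0; no alternative beats it.
(Checking all 27 profiles: 1 has a profitable deviation, 26 do not.)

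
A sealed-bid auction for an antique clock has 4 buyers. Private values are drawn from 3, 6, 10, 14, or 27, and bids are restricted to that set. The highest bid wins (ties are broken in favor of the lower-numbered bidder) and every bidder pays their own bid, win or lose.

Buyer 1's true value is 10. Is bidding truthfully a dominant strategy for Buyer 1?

No

Consider the case where Buyer 2 bids 3, Buyer 3 bids 3 and Buyer 4 bids 3.
Truthful bid 10: wins, pays 10, utility 10 - 10 = 0.
Bid 3 instead: wins, pays 3, utility 10 - 3 = 7.
Since 7 > 0, bidding 3 is strictly better here, so truthful bidding is not dominant.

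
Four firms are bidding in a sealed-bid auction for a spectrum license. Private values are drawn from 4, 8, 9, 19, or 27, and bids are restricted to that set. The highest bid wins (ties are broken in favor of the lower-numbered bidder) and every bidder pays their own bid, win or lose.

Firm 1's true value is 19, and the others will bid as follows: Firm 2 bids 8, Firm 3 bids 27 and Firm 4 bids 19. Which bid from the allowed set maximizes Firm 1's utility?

Bid 4: loses but pays 4, utility -4.
Bid 8: loses but pays 8, utility -8.
Bid 9: loses but pays 9, utility -9.
Bid 19: loses but pays 19, utility -19.
Bid 27: wins, pays 27, utility 19 - 27 = -8.
The best choice is 4 with utility -4.

4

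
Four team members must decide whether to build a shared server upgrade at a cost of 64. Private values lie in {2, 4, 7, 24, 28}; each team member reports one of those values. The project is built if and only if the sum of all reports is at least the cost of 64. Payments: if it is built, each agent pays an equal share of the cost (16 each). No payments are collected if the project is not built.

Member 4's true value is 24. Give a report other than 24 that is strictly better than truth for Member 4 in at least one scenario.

Suppose Member 1 reports 2, Member 2 reports 7 and Member 3 reports 28.
Report 24: project not built, utility 0.
Report 28: project built, pays 16, utility 24 - 16 = 8.
So reporting 28 beats truth here (8 > 0).

28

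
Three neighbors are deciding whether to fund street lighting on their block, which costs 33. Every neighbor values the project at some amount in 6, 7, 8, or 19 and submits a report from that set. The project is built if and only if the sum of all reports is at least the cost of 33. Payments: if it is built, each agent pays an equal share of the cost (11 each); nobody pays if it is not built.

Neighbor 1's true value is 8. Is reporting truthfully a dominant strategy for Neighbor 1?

Consider the case where Neighbor 2 reports 6 and Neighbor 3 reports 19.
Truthful report 8: project built, pays 11, utility 8 - 11 = -3.
Report 6 instead: project not built, utility 0.
Since 0 > -3, reporting 6 is strictly better here, so truthful reporting is not dominant.

No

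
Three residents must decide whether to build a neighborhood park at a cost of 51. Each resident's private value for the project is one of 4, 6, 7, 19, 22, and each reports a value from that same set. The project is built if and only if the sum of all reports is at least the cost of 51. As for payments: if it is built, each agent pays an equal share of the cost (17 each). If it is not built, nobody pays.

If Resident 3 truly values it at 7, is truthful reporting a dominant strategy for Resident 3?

Consider the case where Resident 1 reports 22 and Resident 2 reports 22.
Truthful report 7: project built, pays 17, utility 7 - 17 = -10.
Report 4 instead: project not built, utility 0.
Since 0 > -10, reporting 4 is strictly better here, so truthful reporting is not dominant.

No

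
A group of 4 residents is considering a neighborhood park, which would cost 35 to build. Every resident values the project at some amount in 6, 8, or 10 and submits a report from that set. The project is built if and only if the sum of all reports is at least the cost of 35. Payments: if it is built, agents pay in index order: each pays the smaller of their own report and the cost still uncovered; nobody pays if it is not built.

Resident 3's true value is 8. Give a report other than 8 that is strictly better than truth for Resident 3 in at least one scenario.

Suppose Resident 1 reports 10, Resident 2 reports 10 and Resident 4 reports 10.
Report 8: project built, pays 8, utility 8 - 8 = 0.
Report 6: project built, pays 6, utility 8 - 6 = 2.
So reporting 6 beats truth here (2 > 0).

6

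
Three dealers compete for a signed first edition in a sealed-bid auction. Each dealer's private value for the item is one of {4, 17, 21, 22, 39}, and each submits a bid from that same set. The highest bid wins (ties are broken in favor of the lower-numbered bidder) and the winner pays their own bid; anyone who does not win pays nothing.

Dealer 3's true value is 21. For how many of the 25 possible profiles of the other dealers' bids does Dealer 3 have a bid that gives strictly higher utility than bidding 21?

Others bid (4, 4): truth gives 0; bid 17 gives 4 > 0. Violating.
Others bid (4, 17): truth gives 0; no alternative beats it.
Others bid (4, 21): truth gives 0; no alternative beats it.
(Checking all 25 profiles: 1 has a profitable deviation, 24 do not.)

1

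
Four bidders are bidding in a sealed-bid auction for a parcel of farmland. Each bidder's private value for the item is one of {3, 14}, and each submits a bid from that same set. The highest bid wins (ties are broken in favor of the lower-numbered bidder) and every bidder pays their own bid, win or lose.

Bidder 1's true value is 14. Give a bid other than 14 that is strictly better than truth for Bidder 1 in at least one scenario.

3

Suppose Bidder 2 bids 3, Bidder 3 bids 3 and Bidder 4 bids 3.
Bid 14: wins, pays 14, utility 14 - 14 = 0.
Bid 3: wins, pays 3, utility 14 - 3 = 11.
So bidding 3 beats truth here (11 > 0).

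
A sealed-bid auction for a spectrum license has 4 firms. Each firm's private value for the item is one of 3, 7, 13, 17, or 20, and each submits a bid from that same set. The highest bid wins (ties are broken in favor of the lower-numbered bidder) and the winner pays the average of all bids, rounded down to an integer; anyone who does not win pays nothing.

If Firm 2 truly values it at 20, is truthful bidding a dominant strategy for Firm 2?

Consider the case where Firm 1 bids 3, Firm 3 bids 3 and Firm 4 bids 3.
Truthful bid 20: wins, pays 7, utility 20 - 7 = 13.
Bid 7 instead: wins, pays 4, utility 20 - 4 = 16.
Since 16 > 13, bidding 7 is strictly better here, so truthful bidding is not dominant.

No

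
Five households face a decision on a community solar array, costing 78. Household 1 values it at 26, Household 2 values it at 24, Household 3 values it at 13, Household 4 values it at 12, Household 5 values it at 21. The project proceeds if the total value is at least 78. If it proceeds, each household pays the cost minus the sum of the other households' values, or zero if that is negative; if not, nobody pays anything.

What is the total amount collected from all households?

Total value 96 ≥ cost 78, so it is built.
Household 1: others sum to 70; max(0, 78 - 70) = 8.
Household 2: others sum to 72; max(0, 78 - 72) = 6.
Household 3: others sum to 83; max(0, 78 - 83) = 0.
Household 4: others sum to 84; max(0, 78 - 84) = 0.
Household 5: others sum to 75; max(0, 78 - 75) = 3.
Total collected = 8 + 6 + 0 + 0 + 3 = 17.

17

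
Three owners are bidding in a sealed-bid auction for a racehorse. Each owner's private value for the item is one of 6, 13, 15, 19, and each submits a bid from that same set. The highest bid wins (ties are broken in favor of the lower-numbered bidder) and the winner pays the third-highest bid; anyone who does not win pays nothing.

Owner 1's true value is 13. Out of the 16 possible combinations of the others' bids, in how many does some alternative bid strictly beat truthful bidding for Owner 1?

Others bid (6, 15): truth gives 0; bid 15 gives 7 > 0. Violating.
Others bid (6, 19): truth gives 0; bid 19 gives 7 > 0. Violating.
Others bid (15, 6): truth gives 0; bid 15 gives 7 > 0. Violating.
Others bid (19, 6): truth gives 0; bid 19 gives 7 > 0. Violating.
Others bid (6, 6): truth gives 7; no alternative beats it.
Others bid (6, 13): truth gives 7; no alternative beats it.
(Checking all 16 profiles: 4 have a profitable deviation, 12 do not.)

4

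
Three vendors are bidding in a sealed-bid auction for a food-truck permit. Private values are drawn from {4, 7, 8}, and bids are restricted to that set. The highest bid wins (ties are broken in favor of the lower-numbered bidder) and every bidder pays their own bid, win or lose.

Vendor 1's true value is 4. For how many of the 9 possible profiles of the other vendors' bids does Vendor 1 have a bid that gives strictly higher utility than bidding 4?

Others bid (4, 7): truth gives -4; bid 7 gives -3 > -4. Violating.
Others bid (7, 4): truth gives -4; bid 7 gives -3 > -4. Violating.
Others bid (7, 7): truth gives -4; bid 7 gives -3 > -4. Violating.
Others bid (4, 4): truth gives 0; no alternative beats it.
Others bid (4, 8): truth gives -4; no alternative beats it.
(Checking all 9 profiles: 3 have a profitable deviation, 6 do not.)

3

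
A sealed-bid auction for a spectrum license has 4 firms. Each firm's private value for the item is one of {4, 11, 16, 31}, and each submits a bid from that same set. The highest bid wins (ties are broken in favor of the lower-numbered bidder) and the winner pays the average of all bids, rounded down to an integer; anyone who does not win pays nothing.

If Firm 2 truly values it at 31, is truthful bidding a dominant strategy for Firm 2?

Consider the case where Firm 1 bids 4, Firm 3 bids 4 and Firm 4 bids 4.
Truthful bid 31: wins, pays 10, utility 31 - 10 = 21.
Bid 11 instead: wins, pays 5, utility 31 - 5 = 26.
Since 26 > 21, bidding 11 is strictly better here, so truthful bidding is not dominant.

No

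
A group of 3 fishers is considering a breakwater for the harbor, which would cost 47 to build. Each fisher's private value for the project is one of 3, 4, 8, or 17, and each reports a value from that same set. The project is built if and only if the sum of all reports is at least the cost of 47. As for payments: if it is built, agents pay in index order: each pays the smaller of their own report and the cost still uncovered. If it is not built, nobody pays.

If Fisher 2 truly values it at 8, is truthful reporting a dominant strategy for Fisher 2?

Check each profile of the others' reports and compare truth against every alternative report.
Others report (3, 3): truth gives 0, best alternative gives 0.
Others report (3, 4): truth gives 0, best alternative gives 0.
Others report (3, 8): truth gives 0, best alternative gives 0.
Others report (3, 17): truth gives 0, best alternative gives 0.
Others report (4, 3): truth gives 0, best alternative gives 0.
Others report (4, 4): truth gives 0, best alternative gives 0.
(Remaining 10 profiles checked similarly; truth is weakly best in each.)
In every case the truthful report is at least as good as any alternative, so it is a dominant strategy.

Yes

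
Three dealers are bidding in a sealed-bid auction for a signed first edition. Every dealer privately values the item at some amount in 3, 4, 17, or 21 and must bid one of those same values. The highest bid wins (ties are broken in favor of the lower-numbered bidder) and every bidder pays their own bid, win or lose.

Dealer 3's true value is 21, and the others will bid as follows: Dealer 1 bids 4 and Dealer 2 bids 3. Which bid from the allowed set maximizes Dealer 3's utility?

Bid 3: loses but pays 3, utility -3.
Bid 4: loses but pays 4, utility -4.
Bid 17: wins, pays 17, utility 21 - 17 = 4.
Bid 21: wins, pays 21, utility 21 - 21 = 0.
The best choice is 17 with utility 4.

17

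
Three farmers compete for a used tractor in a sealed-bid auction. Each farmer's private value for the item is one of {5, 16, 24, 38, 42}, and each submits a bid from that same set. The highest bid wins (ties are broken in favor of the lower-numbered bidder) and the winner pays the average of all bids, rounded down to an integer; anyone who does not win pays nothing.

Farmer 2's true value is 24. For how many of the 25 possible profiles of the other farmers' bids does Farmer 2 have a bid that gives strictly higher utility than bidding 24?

Others bid (5, 5): truth gives 13; bid 16 gives 16 > 13. Violating.
Others bid (5, 16): truth gives 9; bid 16 gives 12 > 9. Violating.
Others bid (24, 5): truth gives 0; bid 38 gives 2 > 0. Violating.
Others bid (5, 24): truth gives 7; no alternative beats it.
Others bid (5, 38): truth gives 0; no alternative beats it.
(Checking all 25 profiles: 3 have a profitable deviation, 22 do not.)

3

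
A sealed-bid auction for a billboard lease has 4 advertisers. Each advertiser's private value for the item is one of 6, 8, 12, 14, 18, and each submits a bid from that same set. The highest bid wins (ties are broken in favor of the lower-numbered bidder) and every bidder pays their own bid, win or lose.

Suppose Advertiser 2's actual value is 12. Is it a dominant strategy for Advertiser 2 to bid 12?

No

Consider the case where Advertiser 1 bids 6, Advertiser 3 bids 6 and Advertiser 4 bids 6.
Truthful bid 12: wins, pays 12, utility 12 - 12 = 0.
Bid 8 instead: wins, pays 8, utility 12 - 8 = 4.
Since 4 > 0, bidding 8 is strictly better here, so truthful bidding is not dominant.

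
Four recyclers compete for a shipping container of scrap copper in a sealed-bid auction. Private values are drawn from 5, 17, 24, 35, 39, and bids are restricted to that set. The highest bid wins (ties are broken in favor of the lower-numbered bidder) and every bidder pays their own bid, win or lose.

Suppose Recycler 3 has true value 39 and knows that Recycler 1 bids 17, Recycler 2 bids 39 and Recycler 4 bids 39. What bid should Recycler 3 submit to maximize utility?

5

Bid 5: loses but pays 5, utility -5.
Bid 17: loses but pays 17, utility -17.
Bid 24: loses but pays 24, utility -24.
Bid 35: loses but pays 35, utility -35.
Bid 39: loses but pays 39, utility -39.
The best choice is 5 with utility -5.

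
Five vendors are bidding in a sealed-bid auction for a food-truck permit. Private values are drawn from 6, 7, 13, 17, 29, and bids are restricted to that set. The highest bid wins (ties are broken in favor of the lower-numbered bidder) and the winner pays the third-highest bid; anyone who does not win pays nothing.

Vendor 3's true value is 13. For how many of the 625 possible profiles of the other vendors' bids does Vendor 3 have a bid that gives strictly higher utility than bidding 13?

Others bid (6, 6, 6, 17): truth gives 0; bid 17 gives 7 > 0. Violating.
Others bid (6, 6, 6, 29): truth gives 0; bid 29 gives 7 > 0. Violating.
Others bid (6, 6, 7, 17): truth gives 0; bid 17 gives 6 > 0. Violating.
Others bid (6, 6, 7, 29): truth gives 0; bid 29 gives 6 > 0. Violating.
Others bid (6, 6, 6, 6): truth gives 7; no alternative beats it.
Others bid (6, 6, 6, 7): truth gives 7; no alternative beats it.
(Checking all 625 profiles: 64 have a profitable deviation, 561 do not.)

64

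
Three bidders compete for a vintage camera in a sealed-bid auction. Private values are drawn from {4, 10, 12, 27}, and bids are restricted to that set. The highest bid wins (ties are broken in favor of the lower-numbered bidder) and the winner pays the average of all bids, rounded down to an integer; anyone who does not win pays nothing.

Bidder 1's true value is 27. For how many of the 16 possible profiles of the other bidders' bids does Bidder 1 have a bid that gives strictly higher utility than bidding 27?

9

Others bid (4, 4): truth gives 16; bid 4 gives 23 > 16. Violating.
Others bid (4, 10): truth gives 14; bid 10 gives 19 > 14. Violating.
Others bid (4, 12): truth gives 13; bid 12 gives 18 > 13. Violating.
Others bid (10, 4): truth gives 14; bid 10 gives 19 > 14. Violating.
Others bid (4, 27): truth gives 8; no alternative beats it.
Others bid (10, 27): truth gives 6; no alternative beats it.
(Checking all 16 profiles: 9 have a profitable deviation, 7 do not.)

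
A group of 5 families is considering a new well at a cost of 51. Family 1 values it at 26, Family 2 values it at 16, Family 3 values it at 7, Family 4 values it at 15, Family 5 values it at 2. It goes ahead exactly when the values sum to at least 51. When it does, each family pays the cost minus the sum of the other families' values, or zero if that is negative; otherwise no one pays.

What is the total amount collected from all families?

Total value 66 ≥ cost 51, so it is built.
Family 1: others sum to 40; max(0, 51 - 40) = 11.
Family 2: others sum to 50; max(0, 51 - 50) = 1.
Family 3: others sum to 59; max(0, 51 - 59) = 0.
Family 4: others sum to 51; max(0, 51 - 51) = 0.
Family 5: others sum to 64; max(0, 51 - 64) = 0.
Total collected = 11 + 1 + 0 + 0 + 0 = 12.

12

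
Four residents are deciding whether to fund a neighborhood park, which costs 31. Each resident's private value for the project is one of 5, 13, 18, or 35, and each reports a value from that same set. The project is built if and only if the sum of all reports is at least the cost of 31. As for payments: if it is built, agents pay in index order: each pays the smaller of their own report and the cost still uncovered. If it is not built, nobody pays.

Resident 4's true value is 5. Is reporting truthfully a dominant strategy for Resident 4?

Yes

Check each profile of the others' reports and compare truth against every alternative report.
Others report (5, 5, 13): truth gives 0, best alternative gives -3.
Others report (5, 13, 5): truth gives 0, best alternative gives -3.
Others report (13, 5, 5): truth gives 0, best alternative gives -3.
Others report (5, 5, 35): truth gives 5, best alternative gives 5.
Others report (5, 13, 13): truth gives 5, best alternative gives 5.
Others report (5, 13, 18): truth gives 5, best alternative gives 5.
(Remaining 58 profiles checked similarly; truth is weakly best in each.)
In every case the truthful report is at least as good as any alternative, so it is a dominant strategy.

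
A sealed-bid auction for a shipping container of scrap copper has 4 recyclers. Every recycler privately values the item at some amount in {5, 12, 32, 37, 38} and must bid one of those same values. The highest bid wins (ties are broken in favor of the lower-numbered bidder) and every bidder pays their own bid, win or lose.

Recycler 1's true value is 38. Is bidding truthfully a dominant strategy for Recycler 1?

Consider the case where Recycler 2 bids 5, Recycler 3 bids 5 and Recycler 4 bids 5.
Truthful bid 38: wins, pays 38, utility 38 - 38 = 0.
Bid 5 instead: wins, pays 5, utility 38 - 5 = 33.
Since 33 > 0, bidding 5 is strictly better here, so truthful bidding is not dominant.

No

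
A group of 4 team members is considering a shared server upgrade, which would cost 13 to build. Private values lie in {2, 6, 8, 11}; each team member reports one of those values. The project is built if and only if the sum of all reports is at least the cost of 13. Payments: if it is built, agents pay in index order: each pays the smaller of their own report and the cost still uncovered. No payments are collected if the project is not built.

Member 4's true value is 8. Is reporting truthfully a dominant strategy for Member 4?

Check each profile of the others' reports and compare truth against every alternative report.
Others report (2, 2, 11): truth gives 8, best alternative gives 8.
Others report (2, 6, 6): truth gives 8, best alternative gives 8.
Others report (2, 6, 8): truth gives 8, best alternative gives 8.
Others report (2, 6, 11): truth gives 8, best alternative gives 8.
Others report (2, 8, 6): truth gives 8, best alternative gives 8.
Others report (2, 8, 8): truth gives 8, best alternative gives 8.
(Remaining 58 profiles checked similarly; truth is weakly best in each.)
In every case the truthful report is at least as good as any alternative, so it is a dominant strategy.

Yes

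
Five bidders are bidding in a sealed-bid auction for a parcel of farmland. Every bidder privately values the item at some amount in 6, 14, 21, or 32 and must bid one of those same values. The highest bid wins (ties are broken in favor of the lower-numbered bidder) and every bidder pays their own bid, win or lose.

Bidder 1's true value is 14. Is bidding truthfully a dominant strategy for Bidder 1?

Consider the case where Bidder 2 bids 6, Bidder 3 bids 6, Bidder 4 bids 6 and Bidder 5 bids 6.
Truthful bid 14: wins, pays 14, utility 14 - 14 = 0.
Bid 6 instead: wins, pays 6, utility 14 - 6 = 8.
Since 8 > 0, bidding 6 is strictly better here, so truthful bidding is not dominant.

No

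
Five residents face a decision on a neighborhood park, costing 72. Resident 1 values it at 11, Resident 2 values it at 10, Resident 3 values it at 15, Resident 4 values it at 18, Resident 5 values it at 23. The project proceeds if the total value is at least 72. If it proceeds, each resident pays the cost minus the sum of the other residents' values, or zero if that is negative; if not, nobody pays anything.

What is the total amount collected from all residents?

Total value 77 ≥ cost 72, so it is built.
Resident 1: others sum to 66; max(0, 72 - 66) = 6.
Resident 2: others sum to 67; max(0, 72 - 67) = 5.
Resident 3: others sum to 62; max(0, 72 - 62) = 10.
Resident 4: others sum to 59; max(0, 72 - 59) = 13.
Resident 5: others sum to 54; max(0, 72 - 54) = 18.
Total collected = 6 + 5 + 10 + 13 + 18 = 52.

52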